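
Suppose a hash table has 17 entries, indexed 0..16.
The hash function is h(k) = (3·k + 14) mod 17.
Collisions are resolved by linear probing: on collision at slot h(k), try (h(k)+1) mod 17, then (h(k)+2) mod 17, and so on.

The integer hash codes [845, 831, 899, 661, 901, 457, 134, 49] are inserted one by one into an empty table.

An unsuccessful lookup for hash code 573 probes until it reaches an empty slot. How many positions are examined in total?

845 hashes to 16; slot 16 is free => place at 16.
831 hashes to 8; slot 8 is free => place at 8.
899 hashes to 8; 8 taken => place at 9.
661 hashes to 8; 8,9 taken => place at 10.
901 hashes to 14; slot 14 is free => place at 14.
457 hashes to 8; 8,9,10 taken => place at 11.
134 hashes to 8; 8,9,10,11 taken => place at 12.
49 hashes to 8; 8,9,10,11,12 taken => place at 13.
Table: [., ., ., ., ., ., ., ., 831, 899, 661, 457, 134, 49, 901, ., 845]
Lookup 573: h=16, probe 16,0 → slot 0 empty, not found.

2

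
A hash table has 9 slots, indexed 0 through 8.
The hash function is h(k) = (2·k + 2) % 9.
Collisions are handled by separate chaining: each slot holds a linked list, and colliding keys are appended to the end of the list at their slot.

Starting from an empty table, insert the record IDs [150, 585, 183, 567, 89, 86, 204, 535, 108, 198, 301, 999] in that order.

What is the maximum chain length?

Insert 150: h=5, bucket 5 empty → new chain.
Insert 585: h=2, bucket 2 empty → new chain.
Insert 183: h=8, bucket 8 empty → new chain.
Insert 567: h=2, bucket 2 nonempty → append to chain.
Insert 89: h=0, bucket 0 empty → new chain.
Insert 86: h=3, bucket 3 empty → new chain.
Insert 204: h=5, bucket 5 nonempty → append to chain.
Insert 535: h=1, bucket 1 empty → new chain.
Insert 108: h=2, bucket 2 nonempty → append to chain.
Insert 198: h=2, bucket 2 nonempty → append to chain.
Insert 301: h=1, bucket 1 nonempty → append to chain.
Insert 999: h=2, bucket 2 nonempty → append to chain.
Final buckets:
0: 89
1: 535 -> 301
2: 585 -> 567 -> 108 -> 198 -> 999
3: 86
4: ∅
5: 150 -> 204
6: ∅
7: ∅
8: 183

5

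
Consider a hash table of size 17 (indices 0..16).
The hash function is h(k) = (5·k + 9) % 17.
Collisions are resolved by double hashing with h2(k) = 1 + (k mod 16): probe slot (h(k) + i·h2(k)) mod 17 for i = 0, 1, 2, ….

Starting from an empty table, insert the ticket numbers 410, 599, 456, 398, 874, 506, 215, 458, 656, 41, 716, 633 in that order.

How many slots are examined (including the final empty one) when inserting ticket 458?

410: h=2 -> slot 2
599: h=12 -> slot 12
456: h=11 -> slot 11
398: h=10 -> slot 10
874: h=10, h2=11, probe 10,4 -> slot 4
506: h=6 -> slot 6
215: h=13 -> slot 13
458: h=4, h2=11, probe 4,15 -> slot 15
656: h=8 -> slot 8
41: h=10, h2=10, probe 10,3 -> slot 3
716: h=2, h2=13, probe 2,15,11,7 -> slot 7
633: h=12, h2=10, probe 12,5 -> slot 5
Table: [∅, ∅, 410, 41, 874, 633, 506, 716, 656, ∅, 398, 456, 599, 215, ∅, 458, ∅]

2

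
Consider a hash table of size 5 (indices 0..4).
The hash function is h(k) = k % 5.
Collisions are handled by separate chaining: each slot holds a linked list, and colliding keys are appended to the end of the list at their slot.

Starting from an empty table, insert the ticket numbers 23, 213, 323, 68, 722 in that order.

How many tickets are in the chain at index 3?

4

23 -> bucket 3
213 -> bucket 3 (collision)
323 -> bucket 3 (collision)
68 -> bucket 3 (collision)
722 -> bucket 2
Final buckets:
0: -
1: -
2: 722
3: 23 -> 213 -> 323 -> 68
4: -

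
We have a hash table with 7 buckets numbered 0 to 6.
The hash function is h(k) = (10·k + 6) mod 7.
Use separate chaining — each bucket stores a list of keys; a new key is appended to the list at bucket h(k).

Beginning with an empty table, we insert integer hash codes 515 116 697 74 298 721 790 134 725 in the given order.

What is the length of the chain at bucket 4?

6

Insert 515: h=4, bucket 4 empty -> new chain.
Insert 116: h=4, bucket 4 nonempty -> append to chain.
Insert 697: h=4, bucket 4 nonempty -> append to chain.
Insert 74: h=4, bucket 4 nonempty -> append to chain.
Insert 298: h=4, bucket 4 nonempty -> append to chain.
Insert 721: h=6, bucket 6 empty -> new chain.
Insert 790: h=3, bucket 3 empty -> new chain.
Insert 134: h=2, bucket 2 empty -> new chain.
Insert 725: h=4, bucket 4 nonempty -> append to chain.
Final buckets:
0: _
1: _
2: 134
3: 790
4: 515 -> 116 -> 697 -> 74 -> 298 -> 725
5: _
6: 721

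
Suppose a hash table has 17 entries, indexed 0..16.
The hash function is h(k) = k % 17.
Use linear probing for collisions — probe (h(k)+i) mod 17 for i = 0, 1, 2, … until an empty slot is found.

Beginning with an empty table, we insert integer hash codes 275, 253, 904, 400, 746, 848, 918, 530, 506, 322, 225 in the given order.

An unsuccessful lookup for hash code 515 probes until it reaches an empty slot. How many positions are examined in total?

3

275 hashes to 3; slot 3 is free -> place at 3.
253 hashes to 15; slot 15 is free -> place at 15.
904 hashes to 3; 3 taken -> place at 4.
400 hashes to 9; slot 9 is free -> place at 9.
746 hashes to 15; 15 taken -> place at 16.
848 hashes to 15; 15,16 taken -> place at 0.
918 hashes to 0; 0 taken -> place at 1.
530 hashes to 3; 3,4 taken -> place at 5.
506 hashes to 13; slot 13 is free -> place at 13.
322 hashes to 16; 16,0,1 taken -> place at 2.
225 hashes to 4; 4,5 taken -> place at 6.
Table: [848, 918, 322, 275, 904, 530, 225, _, _, 400, _, _, _, 506, _, 253, 746]
Lookup 515: h=5, probe 5,6,7 → slot 7 empty, not found.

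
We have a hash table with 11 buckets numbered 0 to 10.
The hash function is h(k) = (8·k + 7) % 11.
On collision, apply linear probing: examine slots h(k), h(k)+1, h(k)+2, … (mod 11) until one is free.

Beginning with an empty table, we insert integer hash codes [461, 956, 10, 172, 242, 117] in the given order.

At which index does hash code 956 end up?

0

461 hashes to 10; slot 10 is free => place at 10.
956 hashes to 10; 10 taken => place at 0.
10 hashes to 10; 10,0 taken => place at 1.
172 hashes to 8; slot 8 is free => place at 8.
242 hashes to 7; slot 7 is free => place at 7.
117 hashes to 8; 8 taken => place at 9.
Table: [956, 10, -, -, -, -, -, 242, 172, 117, 461]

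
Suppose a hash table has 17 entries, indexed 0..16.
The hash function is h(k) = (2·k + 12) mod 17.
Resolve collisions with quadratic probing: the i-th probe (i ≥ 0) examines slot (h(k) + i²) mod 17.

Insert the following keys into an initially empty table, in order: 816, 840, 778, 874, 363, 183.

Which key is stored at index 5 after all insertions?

Insert 816: h=12, slot 12 empty → index 12.
Insert 840: h=9, slot 9 empty → index 9.
Insert 778: h=4, slot 4 empty → index 4.
Insert 874: h=9, slot 9 occupied → index 10.
Insert 363: h=7, slot 7 empty → index 7.
Insert 183: h=4, slot 4 occupied → index 5.
Table: [—, —, —, —, 778, 183, —, 363, —, 840, 874, —, 816, —, —, —, —]

183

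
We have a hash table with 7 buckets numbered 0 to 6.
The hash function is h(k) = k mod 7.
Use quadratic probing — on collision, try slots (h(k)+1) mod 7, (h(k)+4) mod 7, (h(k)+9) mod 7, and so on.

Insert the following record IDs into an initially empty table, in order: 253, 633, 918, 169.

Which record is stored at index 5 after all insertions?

253 hashes to 1; slot 1 is free → place at 1.
633 hashes to 3; slot 3 is free → place at 3.
918 hashes to 1; 1 taken → place at 2.
169 hashes to 1; 1,2 taken → place at 5.
Table: [—, 253, 918, 633, —, 169, —]

169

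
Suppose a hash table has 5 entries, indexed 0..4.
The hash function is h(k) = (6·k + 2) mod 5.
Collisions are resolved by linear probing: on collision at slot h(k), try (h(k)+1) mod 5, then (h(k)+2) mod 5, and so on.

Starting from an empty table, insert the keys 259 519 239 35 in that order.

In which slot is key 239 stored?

3

Insert 259: h=1, slot 1 empty => index 1.
Insert 519: h=1, slot 1 occupied => index 2.
Insert 239: h=1, slots 1,2 occupied => index 3.
Insert 35: h=2, slots 2,3 occupied => index 4.
Table: [_, 259, 519, 239, 35]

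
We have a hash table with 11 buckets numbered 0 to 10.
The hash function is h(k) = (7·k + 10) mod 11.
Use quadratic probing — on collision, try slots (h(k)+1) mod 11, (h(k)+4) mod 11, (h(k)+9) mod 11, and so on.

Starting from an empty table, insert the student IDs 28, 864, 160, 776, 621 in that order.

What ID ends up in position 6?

28: h=8 => slot 8
864: h=8, probe 8,9 => slot 9
160: h=8, probe 8,9,1 => slot 1
776: h=8, probe 8,9,1,6 => slot 6
621: h=1, probe 1,2 => slot 2
Table: [∅, 160, 621, ∅, ∅, ∅, 776, ∅, 28, 864, ∅]

776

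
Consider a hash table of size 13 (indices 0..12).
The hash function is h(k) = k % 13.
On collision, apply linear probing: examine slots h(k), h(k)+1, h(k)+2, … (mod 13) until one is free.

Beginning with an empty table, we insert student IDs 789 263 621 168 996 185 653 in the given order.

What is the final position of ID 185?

789 hashes to 9; slot 9 is free => place at 9.
263 hashes to 3; slot 3 is free => place at 3.
621 hashes to 10; slot 10 is free => place at 10.
168 hashes to 12; slot 12 is free => place at 12.
996 hashes to 8; slot 8 is free => place at 8.
185 hashes to 3; 3 taken => place at 4.
653 hashes to 3; 3,4 taken => place at 5.
Table: [-, -, -, 263, 185, 653, -, -, 996, 789, 621, -, 168]

4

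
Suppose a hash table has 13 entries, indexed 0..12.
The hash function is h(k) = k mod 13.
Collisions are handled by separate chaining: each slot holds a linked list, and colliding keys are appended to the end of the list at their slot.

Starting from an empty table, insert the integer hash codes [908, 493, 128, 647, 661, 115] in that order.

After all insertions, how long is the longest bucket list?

4

Insert 908: h=11, bucket 11 empty → new chain.
Insert 493: h=12, bucket 12 empty → new chain.
Insert 128: h=11, bucket 11 nonempty → append to chain.
Insert 647: h=10, bucket 10 empty → new chain.
Insert 661: h=11, bucket 11 nonempty → append to chain.
Insert 115: h=11, bucket 11 nonempty → append to chain.
Final buckets:
0: -
1: -
2: -
3: -
4: -
5: -
6: -
7: -
8: -
9: -
10: 647
11: 908 -> 128 -> 661 -> 115
12: 493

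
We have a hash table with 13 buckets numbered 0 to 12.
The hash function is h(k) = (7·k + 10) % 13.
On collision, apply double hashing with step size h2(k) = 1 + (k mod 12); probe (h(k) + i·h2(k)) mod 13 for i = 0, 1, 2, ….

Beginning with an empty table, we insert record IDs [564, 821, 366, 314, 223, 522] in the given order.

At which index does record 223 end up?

Insert 564: h=6, slot 6 empty -> index 6.
Insert 821: h=11, slot 11 empty -> index 11.
Insert 366: h=11, h2=7, slot 11 occupied -> index 5.
Insert 314: h=11, h2=3, slot 11 occupied -> index 1.
Insert 223: h=11, h2=8, slots 11,6,1 occupied -> index 9.
Insert 522: h=11, h2=7, slots 11,5 occupied -> index 12.
Table: [—, 314, —, —, —, 366, 564, —, —, 223, —, 821, 522]

9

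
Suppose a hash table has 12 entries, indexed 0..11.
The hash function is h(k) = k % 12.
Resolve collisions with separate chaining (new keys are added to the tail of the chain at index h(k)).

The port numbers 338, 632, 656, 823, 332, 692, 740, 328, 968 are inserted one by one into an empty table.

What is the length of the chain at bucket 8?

338 → bucket 2
632 → bucket 8
656 → bucket 8 (collision)
823 → bucket 7
332 → bucket 8 (collision)
692 → bucket 8 (collision)
740 → bucket 8 (collision)
328 → bucket 4
968 → bucket 8 (collision)
Final buckets:
0: —
1: —
2: 338
3: —
4: 328
5: —
6: —
7: 823
8: 632 -> 656 -> 332 -> 692 -> 740 -> 968
9: —
10: —
11: —

6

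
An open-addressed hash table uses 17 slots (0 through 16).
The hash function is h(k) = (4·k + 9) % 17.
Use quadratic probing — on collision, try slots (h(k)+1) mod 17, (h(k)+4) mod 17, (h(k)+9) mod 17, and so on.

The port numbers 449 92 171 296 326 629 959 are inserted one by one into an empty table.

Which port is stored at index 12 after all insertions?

959

449 hashes to 3; slot 3 is free -> place at 3.
92 hashes to 3; 3 taken -> place at 4.
171 hashes to 13; slot 13 is free -> place at 13.
296 hashes to 3; 3,4 taken -> place at 7.
326 hashes to 4; 4 taken -> place at 5.
629 hashes to 9; slot 9 is free -> place at 9.
959 hashes to 3; 3,4,7 taken -> place at 12.
Table: [-, -, -, 449, 92, 326, -, 296, -, 629, -, -, 959, 171, -, -, -]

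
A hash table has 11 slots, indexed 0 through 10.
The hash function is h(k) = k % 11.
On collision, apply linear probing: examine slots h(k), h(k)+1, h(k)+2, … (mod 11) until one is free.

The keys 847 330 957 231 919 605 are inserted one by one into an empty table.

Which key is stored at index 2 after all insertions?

957

847: h=0 => slot 0
330: h=0, probe 0,1 => slot 1
957: h=0, probe 0,1,2 => slot 2
231: h=0, probe 0,1,2,3 => slot 3
919: h=6 => slot 6
605: h=0, probe 0,1,2,3,4 => slot 4
Table: [847, 330, 957, 231, 605, _, 919, _, _, _, _]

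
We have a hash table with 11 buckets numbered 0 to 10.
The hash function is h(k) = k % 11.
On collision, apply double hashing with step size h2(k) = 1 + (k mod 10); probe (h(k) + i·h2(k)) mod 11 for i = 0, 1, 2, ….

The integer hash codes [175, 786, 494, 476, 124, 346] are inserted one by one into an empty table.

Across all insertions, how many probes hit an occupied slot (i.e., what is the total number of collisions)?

175 hashes to 10; slot 10 is free → place at 10.
786 hashes to 5; slot 5 is free → place at 5.
494 hashes to 10, h2=5; 10 taken → place at 4.
476 hashes to 3; slot 3 is free → place at 3.
124 hashes to 3, h2=5; 3 taken → place at 8.
346 hashes to 5, h2=7; 5 taken → place at 1.
Table: [-, 346, -, 476, 494, 786, -, -, 124, -, 175]

3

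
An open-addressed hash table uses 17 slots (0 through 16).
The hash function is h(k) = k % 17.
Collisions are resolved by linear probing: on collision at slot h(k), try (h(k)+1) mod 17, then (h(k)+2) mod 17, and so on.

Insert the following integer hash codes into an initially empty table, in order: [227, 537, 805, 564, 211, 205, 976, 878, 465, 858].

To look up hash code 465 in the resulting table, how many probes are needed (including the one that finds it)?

7

227: h=6 => slot 6
537: h=10 => slot 10
805: h=6, probe 6,7 => slot 7
564: h=3 => slot 3
211: h=7, probe 7,8 => slot 8
205: h=1 => slot 1
976: h=7, probe 7,8,9 => slot 9
878: h=11 => slot 11
465: h=6, probe 6,7,8,9,10,11,12 => slot 12
858: h=8, probe 8,9,10,11,12,13 => slot 13
Table: [-, 205, -, 564, -, -, 227, 805, 211, 976, 537, 878, 465, 858, -, -, -]
Lookup 465: h=6, probe 6,7,8,9,10,11,12 → found at 12.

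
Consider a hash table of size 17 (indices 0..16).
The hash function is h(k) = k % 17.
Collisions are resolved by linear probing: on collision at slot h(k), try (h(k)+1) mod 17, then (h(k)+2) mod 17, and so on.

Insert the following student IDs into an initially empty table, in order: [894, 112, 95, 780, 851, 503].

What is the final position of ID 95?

Insert 894: h=10, slot 10 empty → index 10.
Insert 112: h=10, slot 10 occupied → index 11.
Insert 95: h=10, slots 10,11 occupied → index 12.
Insert 780: h=15, slot 15 empty → index 15.
Insert 851: h=1, slot 1 empty → index 1.
Insert 503: h=10, slots 10,11,12 occupied → index 13.
Table: [-, 851, -, -, -, -, -, -, -, -, 894, 112, 95, 503, -, 780, -]

12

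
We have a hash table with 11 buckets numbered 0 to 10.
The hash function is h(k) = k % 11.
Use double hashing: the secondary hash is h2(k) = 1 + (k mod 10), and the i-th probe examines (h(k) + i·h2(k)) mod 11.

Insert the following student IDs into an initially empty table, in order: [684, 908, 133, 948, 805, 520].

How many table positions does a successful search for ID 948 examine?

684 hashes to 2; slot 2 is free → place at 2.
908 hashes to 6; slot 6 is free → place at 6.
133 hashes to 1; slot 1 is free → place at 1.
948 hashes to 2, h2=9; 2 taken → place at 0.
805 hashes to 2, h2=6; 2 taken → place at 8.
520 hashes to 3; slot 3 is free → place at 3.
Table: [948, 133, 684, 520, —, —, 908, —, 805, —, —]
Lookup 948: h=2, h2=9, probe 2,0 → found at 0.

2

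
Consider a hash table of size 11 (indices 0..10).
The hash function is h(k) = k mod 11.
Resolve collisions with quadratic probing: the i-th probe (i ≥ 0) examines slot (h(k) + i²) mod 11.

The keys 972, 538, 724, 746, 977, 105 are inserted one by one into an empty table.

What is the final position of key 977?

Insert 972: h=4, slot 4 empty -> index 4.
Insert 538: h=10, slot 10 empty -> index 10.
Insert 724: h=9, slot 9 empty -> index 9.
Insert 746: h=9, slots 9,10 occupied -> index 2.
Insert 977: h=9, slots 9,10,2 occupied -> index 7.
Insert 105: h=6, slot 6 empty -> index 6.
Table: [., ., 746, ., 972, ., 105, 977, ., 724, 538]

7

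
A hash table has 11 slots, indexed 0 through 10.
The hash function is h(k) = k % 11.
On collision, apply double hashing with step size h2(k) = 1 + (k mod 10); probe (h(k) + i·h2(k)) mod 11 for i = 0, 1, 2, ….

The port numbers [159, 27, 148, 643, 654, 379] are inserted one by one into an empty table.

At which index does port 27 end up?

Insert 159: h=5, slot 5 empty => index 5.
Insert 27: h=5, h2=8, slot 5 occupied => index 2.
Insert 148: h=5, h2=9, slot 5 occupied => index 3.
Insert 643: h=5, h2=4, slot 5 occupied => index 9.
Insert 654: h=5, h2=5, slot 5 occupied => index 10.
Insert 379: h=5, h2=10, slot 5 occupied => index 4.
Table: [-, -, 27, 148, 379, 159, -, -, -, 643, 654]

2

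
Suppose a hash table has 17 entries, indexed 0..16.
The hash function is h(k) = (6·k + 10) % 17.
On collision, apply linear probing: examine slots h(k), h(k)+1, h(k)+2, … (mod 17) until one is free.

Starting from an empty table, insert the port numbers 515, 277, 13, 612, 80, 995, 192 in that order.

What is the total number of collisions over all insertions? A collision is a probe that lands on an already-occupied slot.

3

Insert 515: h=6, slot 6 empty -> index 6.
Insert 277: h=6, slot 6 occupied -> index 7.
Insert 13: h=3, slot 3 empty -> index 3.
Insert 612: h=10, slot 10 empty -> index 10.
Insert 80: h=14, slot 14 empty -> index 14.
Insert 995: h=13, slot 13 empty -> index 13.
Insert 192: h=6, slots 6,7 occupied -> index 8.
Table: [., ., ., 13, ., ., 515, 277, 192, ., 612, ., ., 995, 80, ., .]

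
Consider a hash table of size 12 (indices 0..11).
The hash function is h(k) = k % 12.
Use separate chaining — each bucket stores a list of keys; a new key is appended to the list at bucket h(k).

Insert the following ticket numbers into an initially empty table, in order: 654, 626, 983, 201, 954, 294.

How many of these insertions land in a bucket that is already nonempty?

2

Insert 654: h=6, bucket 6 empty -> new chain.
Insert 626: h=2, bucket 2 empty -> new chain.
Insert 983: h=11, bucket 11 empty -> new chain.
Insert 201: h=9, bucket 9 empty -> new chain.
Insert 954: h=6, bucket 6 nonempty -> append to chain.
Insert 294: h=6, bucket 6 nonempty -> append to chain.
Final buckets:
0: _
1: _
2: 626
3: _
4: _
5: _
6: 654 -> 954 -> 294
7: _
8: _
9: 201
10: _
11: 983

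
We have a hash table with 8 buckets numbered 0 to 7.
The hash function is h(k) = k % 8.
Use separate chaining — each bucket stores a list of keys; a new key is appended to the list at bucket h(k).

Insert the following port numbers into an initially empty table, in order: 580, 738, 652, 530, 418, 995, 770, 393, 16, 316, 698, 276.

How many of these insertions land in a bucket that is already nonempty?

7

580 -> bucket 4
738 -> bucket 2
652 -> bucket 4 (collision)
530 -> bucket 2 (collision)
418 -> bucket 2 (collision)
995 -> bucket 3
770 -> bucket 2 (collision)
393 -> bucket 1
16 -> bucket 0
316 -> bucket 4 (collision)
698 -> bucket 2 (collision)
276 -> bucket 4 (collision)
Final buckets:
0: 16
1: 393
2: 738 -> 530 -> 418 -> 770 -> 698
3: 995
4: 580 -> 652 -> 316 -> 276
5: -
6: -
7: -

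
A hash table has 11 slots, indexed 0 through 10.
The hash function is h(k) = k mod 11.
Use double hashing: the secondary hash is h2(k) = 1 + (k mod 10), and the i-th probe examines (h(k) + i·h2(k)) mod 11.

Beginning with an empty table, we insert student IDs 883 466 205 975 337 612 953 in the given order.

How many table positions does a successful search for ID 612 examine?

883: h=3 -> slot 3
466: h=4 -> slot 4
205: h=7 -> slot 7
975: h=7, h2=6, probe 7,2 -> slot 2
337: h=7, h2=8, probe 7,4,1 -> slot 1
612: h=7, h2=3, probe 7,10 -> slot 10
953: h=7, h2=4, probe 7,0 -> slot 0
Table: [953, 337, 975, 883, 466, —, —, 205, —, —, 612]
Lookup 612: h=7, h2=3, probe 7,10 → found at 10.

2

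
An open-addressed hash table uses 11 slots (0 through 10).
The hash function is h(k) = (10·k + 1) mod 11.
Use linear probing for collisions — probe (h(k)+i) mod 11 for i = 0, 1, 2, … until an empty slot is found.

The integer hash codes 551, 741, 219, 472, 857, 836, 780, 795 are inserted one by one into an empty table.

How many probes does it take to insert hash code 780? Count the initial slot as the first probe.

551: h=0 => slot 0
741: h=8 => slot 8
219: h=2 => slot 2
472: h=2, probe 2,3 => slot 3
857: h=2, probe 2,3,4 => slot 4
836: h=1 => slot 1
780: h=2, probe 2,3,4,5 => slot 5
795: h=9 => slot 9
Table: [551, 836, 219, 472, 857, 780, ., ., 741, 795, .]

4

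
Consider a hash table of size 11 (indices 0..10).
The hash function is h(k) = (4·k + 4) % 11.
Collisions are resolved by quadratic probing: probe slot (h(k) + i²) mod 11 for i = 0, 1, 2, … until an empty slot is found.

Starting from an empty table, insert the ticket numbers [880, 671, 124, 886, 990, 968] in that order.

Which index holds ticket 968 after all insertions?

Insert 880: h=4, slot 4 empty => index 4.
Insert 671: h=4, slot 4 occupied => index 5.
Insert 124: h=5, slot 5 occupied => index 6.
Insert 886: h=6, slot 6 occupied => index 7.
Insert 990: h=4, slots 4,5 occupied => index 8.
Insert 968: h=4, slots 4,5,8 occupied => index 2.
Table: [-, -, 968, -, 880, 671, 124, 886, 990, -, -]

2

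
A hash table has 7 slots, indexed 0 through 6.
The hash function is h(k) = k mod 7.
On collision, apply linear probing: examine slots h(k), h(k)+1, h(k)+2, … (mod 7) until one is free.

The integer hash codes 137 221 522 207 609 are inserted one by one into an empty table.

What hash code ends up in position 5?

221

Insert 137: h=4, slot 4 empty -> index 4.
Insert 221: h=4, slot 4 occupied -> index 5.
Insert 522: h=4, slots 4,5 occupied -> index 6.
Insert 207: h=4, slots 4,5,6 occupied -> index 0.
Insert 609: h=0, slot 0 occupied -> index 1.
Table: [207, 609, -, -, 137, 221, 522]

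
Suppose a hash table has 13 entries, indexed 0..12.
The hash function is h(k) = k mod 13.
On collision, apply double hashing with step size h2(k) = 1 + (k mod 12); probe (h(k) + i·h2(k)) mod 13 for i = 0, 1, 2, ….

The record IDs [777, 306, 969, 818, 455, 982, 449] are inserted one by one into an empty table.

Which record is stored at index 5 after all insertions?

982

777: h=10 → slot 10
306: h=7 → slot 7
969: h=7, h2=10, probe 7,4 → slot 4
818: h=12 → slot 12
455: h=0 → slot 0
982: h=7, h2=11, probe 7,5 → slot 5
449: h=7, h2=6, probe 7,0,6 → slot 6
Table: [455, -, -, -, 969, 982, 449, 306, -, -, 777, -, 818]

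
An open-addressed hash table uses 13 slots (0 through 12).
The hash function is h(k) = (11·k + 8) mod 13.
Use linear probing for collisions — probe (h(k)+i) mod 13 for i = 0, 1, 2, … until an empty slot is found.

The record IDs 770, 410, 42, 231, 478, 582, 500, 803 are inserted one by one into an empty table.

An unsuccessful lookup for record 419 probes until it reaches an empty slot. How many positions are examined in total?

770: h=2 -> slot 2
410: h=7 -> slot 7
42: h=2, probe 2,3 -> slot 3
231: h=1 -> slot 1
478: h=1, probe 1,2,3,4 -> slot 4
582: h=1, probe 1,2,3,4,5 -> slot 5
500: h=9 -> slot 9
803: h=1, probe 1,2,3,4,5,6 -> slot 6
Table: [—, 231, 770, 42, 478, 582, 803, 410, —, 500, —, —, —]
Lookup 419: h=2, probe 2,3,4,5,6,7,8 → slot 8 empty, not found.

7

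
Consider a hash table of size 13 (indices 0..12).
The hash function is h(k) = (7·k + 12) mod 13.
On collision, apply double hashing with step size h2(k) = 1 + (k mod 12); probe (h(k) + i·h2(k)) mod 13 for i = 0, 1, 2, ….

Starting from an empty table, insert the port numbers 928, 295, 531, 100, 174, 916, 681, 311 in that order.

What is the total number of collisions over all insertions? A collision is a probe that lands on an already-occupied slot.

6

928: h=8 -> slot 8
295: h=10 -> slot 10
531: h=11 -> slot 11
100: h=10, h2=5, probe 10,2 -> slot 2
174: h=8, h2=7, probe 8,2,9 -> slot 9
916: h=2, h2=5, probe 2,7 -> slot 7
681: h=8, h2=10, probe 8,5 -> slot 5
311: h=5, h2=12, probe 5,4 -> slot 4
Table: [-, -, 100, -, 311, 681, -, 916, 928, 174, 295, 531, -]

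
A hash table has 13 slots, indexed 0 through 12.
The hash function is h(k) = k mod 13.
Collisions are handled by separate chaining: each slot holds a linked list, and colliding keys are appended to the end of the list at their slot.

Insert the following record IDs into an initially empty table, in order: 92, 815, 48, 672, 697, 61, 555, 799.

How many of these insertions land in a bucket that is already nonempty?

4

92 -> bucket 1
815 -> bucket 9
48 -> bucket 9 (collision)
672 -> bucket 9 (collision)
697 -> bucket 8
61 -> bucket 9 (collision)
555 -> bucket 9 (collision)
799 -> bucket 6
Final buckets:
0: _
1: 92
2: _
3: _
4: _
5: _
6: 799
7: _
8: 697
9: 815 -> 48 -> 672 -> 61 -> 555
10: _
11: _
12: _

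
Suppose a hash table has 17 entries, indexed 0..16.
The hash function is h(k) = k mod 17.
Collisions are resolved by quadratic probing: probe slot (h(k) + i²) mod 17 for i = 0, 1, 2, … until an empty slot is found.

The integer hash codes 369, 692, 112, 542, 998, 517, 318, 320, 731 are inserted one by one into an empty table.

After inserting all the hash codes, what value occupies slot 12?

369 hashes to 12; slot 12 is free => place at 12.
692 hashes to 12; 12 taken => place at 13.
112 hashes to 10; slot 10 is free => place at 10.
542 hashes to 15; slot 15 is free => place at 15.
998 hashes to 12; 12,13 taken => place at 16.
517 hashes to 7; slot 7 is free => place at 7.
318 hashes to 12; 12,13,16 taken => place at 4.
320 hashes to 14; slot 14 is free => place at 14.
731 hashes to 0; slot 0 is free => place at 0.
Table: [731, ∅, ∅, ∅, 318, ∅, ∅, 517, ∅, ∅, 112, ∅, 369, 692, 320, 542, 998]

369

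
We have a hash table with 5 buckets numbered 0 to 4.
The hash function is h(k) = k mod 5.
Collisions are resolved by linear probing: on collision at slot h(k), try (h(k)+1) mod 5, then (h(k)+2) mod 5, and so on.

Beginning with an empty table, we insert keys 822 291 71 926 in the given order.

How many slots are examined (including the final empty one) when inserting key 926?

4

822: h=2 -> slot 2
291: h=1 -> slot 1
71: h=1, probe 1,2,3 -> slot 3
926: h=1, probe 1,2,3,4 -> slot 4
Table: [—, 291, 822, 71, 926]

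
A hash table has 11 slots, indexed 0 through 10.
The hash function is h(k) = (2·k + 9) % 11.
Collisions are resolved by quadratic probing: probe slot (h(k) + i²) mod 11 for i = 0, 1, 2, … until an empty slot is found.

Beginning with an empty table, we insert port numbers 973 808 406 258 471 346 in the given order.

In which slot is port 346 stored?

6

973 hashes to 8; slot 8 is free => place at 8.
808 hashes to 8; 8 taken => place at 9.
406 hashes to 7; slot 7 is free => place at 7.
258 hashes to 8; 8,9 taken => place at 1.
471 hashes to 5; slot 5 is free => place at 5.
346 hashes to 8; 8,9,1 taken => place at 6.
Table: [_, 258, _, _, _, 471, 346, 406, 973, 808, _]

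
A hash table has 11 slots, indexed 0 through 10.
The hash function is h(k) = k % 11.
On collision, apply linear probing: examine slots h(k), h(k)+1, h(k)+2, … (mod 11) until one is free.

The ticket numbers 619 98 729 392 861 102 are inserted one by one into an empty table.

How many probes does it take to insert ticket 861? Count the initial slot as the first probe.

3

Insert 619: h=3, slot 3 empty → index 3.
Insert 98: h=10, slot 10 empty → index 10.
Insert 729: h=3, slot 3 occupied → index 4.
Insert 392: h=7, slot 7 empty → index 7.
Insert 861: h=3, slots 3,4 occupied → index 5.
Insert 102: h=3, slots 3,4,5 occupied → index 6.
Table: [_, _, _, 619, 729, 861, 102, 392, _, _, 98]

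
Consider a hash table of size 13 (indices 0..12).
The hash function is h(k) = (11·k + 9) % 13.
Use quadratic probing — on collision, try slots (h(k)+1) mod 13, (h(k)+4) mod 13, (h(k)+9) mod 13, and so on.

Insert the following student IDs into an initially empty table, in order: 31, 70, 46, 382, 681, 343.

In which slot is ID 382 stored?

31 hashes to 12; slot 12 is free => place at 12.
70 hashes to 12; 12 taken => place at 0.
46 hashes to 8; slot 8 is free => place at 8.
382 hashes to 12; 12,0 taken => place at 3.
681 hashes to 12; 12,0,3,8 taken => place at 2.
343 hashes to 12; 12,0,3,8,2 taken => place at 11.
Table: [70, ∅, 681, 382, ∅, ∅, ∅, ∅, 46, ∅, ∅, 343, 31]

3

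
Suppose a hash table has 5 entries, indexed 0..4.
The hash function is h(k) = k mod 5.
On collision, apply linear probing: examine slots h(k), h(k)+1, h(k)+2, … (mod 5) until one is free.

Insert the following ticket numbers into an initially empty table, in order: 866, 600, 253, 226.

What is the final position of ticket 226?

2

866 hashes to 1; slot 1 is free => place at 1.
600 hashes to 0; slot 0 is free => place at 0.
253 hashes to 3; slot 3 is free => place at 3.
226 hashes to 1; 1 taken => place at 2.
Table: [600, 866, 226, 253, —]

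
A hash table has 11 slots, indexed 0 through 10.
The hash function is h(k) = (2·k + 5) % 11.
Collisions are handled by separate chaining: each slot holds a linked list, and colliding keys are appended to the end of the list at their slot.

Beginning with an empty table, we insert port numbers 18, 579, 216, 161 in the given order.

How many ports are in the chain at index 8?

18 -> bucket 8
579 -> bucket 8 (collision)
216 -> bucket 8 (collision)
161 -> bucket 8 (collision)
Final buckets:
0: ∅
1: ∅
2: ∅
3: ∅
4: ∅
5: ∅
6: ∅
7: ∅
8: 18 -> 579 -> 216 -> 161
9: ∅
10: ∅

4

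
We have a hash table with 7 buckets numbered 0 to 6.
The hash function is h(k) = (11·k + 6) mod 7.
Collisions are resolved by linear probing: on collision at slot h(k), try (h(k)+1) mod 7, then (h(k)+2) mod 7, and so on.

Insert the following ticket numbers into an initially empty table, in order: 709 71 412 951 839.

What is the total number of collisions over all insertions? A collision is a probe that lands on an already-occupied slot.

5

709 hashes to 0; slot 0 is free => place at 0.
71 hashes to 3; slot 3 is free => place at 3.
412 hashes to 2; slot 2 is free => place at 2.
951 hashes to 2; 2,3 taken => place at 4.
839 hashes to 2; 2,3,4 taken => place at 5.
Table: [709, ∅, 412, 71, 951, 839, ∅]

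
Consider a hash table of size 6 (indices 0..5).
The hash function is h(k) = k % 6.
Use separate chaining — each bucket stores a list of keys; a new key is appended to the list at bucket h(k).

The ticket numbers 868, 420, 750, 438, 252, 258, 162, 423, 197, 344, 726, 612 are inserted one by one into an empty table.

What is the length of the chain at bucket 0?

8

Insert 868: h=4, bucket 4 empty → new chain.
Insert 420: h=0, bucket 0 empty → new chain.
Insert 750: h=0, bucket 0 nonempty → append to chain.
Insert 438: h=0, bucket 0 nonempty → append to chain.
Insert 252: h=0, bucket 0 nonempty → append to chain.
Insert 258: h=0, bucket 0 nonempty → append to chain.
Insert 162: h=0, bucket 0 nonempty → append to chain.
Insert 423: h=3, bucket 3 empty → new chain.
Insert 197: h=5, bucket 5 empty → new chain.
Insert 344: h=2, bucket 2 empty → new chain.
Insert 726: h=0, bucket 0 nonempty → append to chain.
Insert 612: h=0, bucket 0 nonempty → append to chain.
Final buckets:
0: 420 -> 750 -> 438 -> 252 -> 258 -> 162 -> 726 -> 612
1: _
2: 344
3: 423
4: 868
5: 197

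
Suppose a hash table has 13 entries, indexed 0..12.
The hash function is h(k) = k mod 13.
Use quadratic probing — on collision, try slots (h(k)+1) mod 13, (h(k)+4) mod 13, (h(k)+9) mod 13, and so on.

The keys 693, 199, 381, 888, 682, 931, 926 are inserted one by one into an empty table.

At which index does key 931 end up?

Insert 693: h=4, slot 4 empty => index 4.
Insert 199: h=4, slot 4 occupied => index 5.
Insert 381: h=4, slots 4,5 occupied => index 8.
Insert 888: h=4, slots 4,5,8 occupied => index 0.
Insert 682: h=6, slot 6 empty => index 6.
Insert 931: h=8, slot 8 occupied => index 9.
Insert 926: h=3, slot 3 empty => index 3.
Table: [888, ., ., 926, 693, 199, 682, ., 381, 931, ., ., .]

9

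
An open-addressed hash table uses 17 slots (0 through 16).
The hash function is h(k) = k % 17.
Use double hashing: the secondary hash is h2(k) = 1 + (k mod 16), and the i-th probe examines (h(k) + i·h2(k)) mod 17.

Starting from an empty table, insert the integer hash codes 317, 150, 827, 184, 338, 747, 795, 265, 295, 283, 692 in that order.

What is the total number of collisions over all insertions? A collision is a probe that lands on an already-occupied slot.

317: h=11 → slot 11
150: h=14 → slot 14
827: h=11, h2=12, probe 11,6 → slot 6
184: h=14, h2=9, probe 14,6,15 → slot 15
338: h=15, h2=3, probe 15,1 → slot 1
747: h=16 → slot 16
795: h=13 → slot 13
265: h=10 → slot 10
295: h=6, h2=8, probe 6,14,5 → slot 5
283: h=11, h2=12, probe 11,6,1,13,8 → slot 8
692: h=12 → slot 12
Table: [-, 338, -, -, -, 295, 827, -, 283, -, 265, 317, 692, 795, 150, 184, 747]

10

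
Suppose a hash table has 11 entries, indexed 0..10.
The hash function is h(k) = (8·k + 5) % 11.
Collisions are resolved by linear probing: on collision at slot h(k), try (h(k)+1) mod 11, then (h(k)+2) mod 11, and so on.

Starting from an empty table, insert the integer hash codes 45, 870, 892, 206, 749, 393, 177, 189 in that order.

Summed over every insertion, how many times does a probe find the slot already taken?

19

Insert 45: h=2, slot 2 empty → index 2.
Insert 870: h=2, slot 2 occupied → index 3.
Insert 892: h=2, slots 2,3 occupied → index 4.
Insert 206: h=3, slots 3,4 occupied → index 5.
Insert 749: h=2, slots 2,3,4,5 occupied → index 6.
Insert 393: h=3, slots 3,4,5,6 occupied → index 7.
Insert 177: h=2, slots 2,3,4,5,6,7 occupied → index 8.
Insert 189: h=10, slot 10 empty → index 10.
Table: [-, -, 45, 870, 892, 206, 749, 393, 177, -, 189]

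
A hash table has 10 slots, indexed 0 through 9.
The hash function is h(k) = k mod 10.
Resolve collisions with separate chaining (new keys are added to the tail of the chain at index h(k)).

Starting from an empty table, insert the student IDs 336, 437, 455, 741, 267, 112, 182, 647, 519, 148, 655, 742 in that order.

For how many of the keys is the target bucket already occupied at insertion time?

5

Insert 336: h=6, bucket 6 empty -> new chain.
Insert 437: h=7, bucket 7 empty -> new chain.
Insert 455: h=5, bucket 5 empty -> new chain.
Insert 741: h=1, bucket 1 empty -> new chain.
Insert 267: h=7, bucket 7 nonempty -> append to chain.
Insert 112: h=2, bucket 2 empty -> new chain.
Insert 182: h=2, bucket 2 nonempty -> append to chain.
Insert 647: h=7, bucket 7 nonempty -> append to chain.
Insert 519: h=9, bucket 9 empty -> new chain.
Insert 148: h=8, bucket 8 empty -> new chain.
Insert 655: h=5, bucket 5 nonempty -> append to chain.
Insert 742: h=2, bucket 2 nonempty -> append to chain.
Final buckets:
0: .
1: 741
2: 112 -> 182 -> 742
3: .
4: .
5: 455 -> 655
6: 336
7: 437 -> 267 -> 647
8: 148
9: 519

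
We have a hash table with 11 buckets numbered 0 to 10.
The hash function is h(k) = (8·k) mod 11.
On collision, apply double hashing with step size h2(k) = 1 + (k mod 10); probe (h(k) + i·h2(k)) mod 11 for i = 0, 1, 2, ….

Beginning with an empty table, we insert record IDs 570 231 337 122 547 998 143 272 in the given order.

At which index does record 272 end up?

Insert 570: h=6, slot 6 empty => index 6.
Insert 231: h=0, slot 0 empty => index 0.
Insert 337: h=1, slot 1 empty => index 1.
Insert 122: h=8, slot 8 empty => index 8.
Insert 547: h=9, slot 9 empty => index 9.
Insert 998: h=9, h2=9, slot 9 occupied => index 7.
Insert 143: h=0, h2=4, slot 0 occupied => index 4.
Insert 272: h=9, h2=3, slots 9,1,4,7 occupied => index 10.
Table: [231, 337, _, _, 143, _, 570, 998, 122, 547, 272]

10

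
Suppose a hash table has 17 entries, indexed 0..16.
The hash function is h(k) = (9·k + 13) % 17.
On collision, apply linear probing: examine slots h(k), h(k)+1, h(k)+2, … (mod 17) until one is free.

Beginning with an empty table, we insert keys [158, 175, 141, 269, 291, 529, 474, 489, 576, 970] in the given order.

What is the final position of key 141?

9

158: h=7 -> slot 7
175: h=7, probe 7,8 -> slot 8
141: h=7, probe 7,8,9 -> slot 9
269: h=3 -> slot 3
291: h=14 -> slot 14
529: h=14, probe 14,15 -> slot 15
474: h=12 -> slot 12
489: h=11 -> slot 11
576: h=12, probe 12,13 -> slot 13
970: h=5 -> slot 5
Table: [—, —, —, 269, —, 970, —, 158, 175, 141, —, 489, 474, 576, 291, 529, —]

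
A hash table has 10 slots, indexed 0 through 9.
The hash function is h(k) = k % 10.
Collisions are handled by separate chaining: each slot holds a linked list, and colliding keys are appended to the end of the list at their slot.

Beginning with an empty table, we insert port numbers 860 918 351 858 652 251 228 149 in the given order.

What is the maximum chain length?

3

Insert 860: h=0, bucket 0 empty → new chain.
Insert 918: h=8, bucket 8 empty → new chain.
Insert 351: h=1, bucket 1 empty → new chain.
Insert 858: h=8, bucket 8 nonempty → append to chain.
Insert 652: h=2, bucket 2 empty → new chain.
Insert 251: h=1, bucket 1 nonempty → append to chain.
Insert 228: h=8, bucket 8 nonempty → append to chain.
Insert 149: h=9, bucket 9 empty → new chain.
Final buckets:
0: 860
1: 351 -> 251
2: 652
3: .
4: .
5: .
6: .
7: .
8: 918 -> 858 -> 228
9: 149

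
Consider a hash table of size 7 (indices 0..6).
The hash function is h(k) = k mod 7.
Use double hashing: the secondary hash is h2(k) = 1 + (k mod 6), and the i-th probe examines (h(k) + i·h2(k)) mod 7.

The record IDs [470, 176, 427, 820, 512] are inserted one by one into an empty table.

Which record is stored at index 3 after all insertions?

512

470 hashes to 1; slot 1 is free => place at 1.
176 hashes to 1, h2=3; 1 taken => place at 4.
427 hashes to 0; slot 0 is free => place at 0.
820 hashes to 1, h2=5; 1 taken => place at 6.
512 hashes to 1, h2=3; 1,4,0 taken => place at 3.
Table: [427, 470, _, 512, 176, _, 820]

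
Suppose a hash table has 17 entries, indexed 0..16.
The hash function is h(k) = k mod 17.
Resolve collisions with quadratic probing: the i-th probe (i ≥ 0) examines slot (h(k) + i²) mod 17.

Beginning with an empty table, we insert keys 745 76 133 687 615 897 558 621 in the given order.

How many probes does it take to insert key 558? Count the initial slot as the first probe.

3

Insert 745: h=14, slot 14 empty => index 14.
Insert 76: h=8, slot 8 empty => index 8.
Insert 133: h=14, slot 14 occupied => index 15.
Insert 687: h=7, slot 7 empty => index 7.
Insert 615: h=3, slot 3 empty => index 3.
Insert 897: h=13, slot 13 empty => index 13.
Insert 558: h=14, slots 14,15 occupied => index 1.
Insert 621: h=9, slot 9 empty => index 9.
Table: [_, 558, _, 615, _, _, _, 687, 76, 621, _, _, _, 897, 745, 133, _]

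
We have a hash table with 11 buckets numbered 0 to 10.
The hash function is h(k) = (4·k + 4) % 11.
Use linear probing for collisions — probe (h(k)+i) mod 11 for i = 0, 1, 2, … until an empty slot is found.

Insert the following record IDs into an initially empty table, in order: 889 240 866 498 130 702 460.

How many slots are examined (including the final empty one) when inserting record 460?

5

Insert 889: h=7, slot 7 empty → index 7.
Insert 240: h=7, slot 7 occupied → index 8.
Insert 866: h=3, slot 3 empty → index 3.
Insert 498: h=5, slot 5 empty → index 5.
Insert 130: h=7, slots 7,8 occupied → index 9.
Insert 702: h=7, slots 7,8,9 occupied → index 10.
Insert 460: h=7, slots 7,8,9,10 occupied → index 0.
Table: [460, —, —, 866, —, 498, —, 889, 240, 130, 702]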